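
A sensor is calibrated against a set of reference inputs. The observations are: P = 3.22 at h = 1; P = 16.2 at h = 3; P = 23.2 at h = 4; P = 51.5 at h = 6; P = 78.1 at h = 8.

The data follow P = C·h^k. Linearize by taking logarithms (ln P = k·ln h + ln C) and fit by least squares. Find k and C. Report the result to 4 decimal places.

With ln Pᵢ as the transformed response and ln hᵢ as the regressor:
Σln h = 6.3561, Σ(ln h)² = 10.6632, Σln P = 15.3981, Σln h·ln P = 23.5429.
Equations: 10.6632·k + 6.3561·ln C = 23.5429;  6.3561·k + 5·ln C = 15.3981.
Solving (det = 12.9161): k = 1.53626, ln C = 1.12669, so C = exp(1.12669) = 3.08544.

k = 1.5363, C = 3.0854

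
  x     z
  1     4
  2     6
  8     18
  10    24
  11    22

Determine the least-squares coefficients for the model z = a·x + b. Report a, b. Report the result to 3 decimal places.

AᵀA·[a, b]ᵀ = Aᵀz reads: 290·a + 32·b = 642;  32·a + 5·b = 74.
(Σx·x = 290, Σx = 32, Σ1 = 5, Σx·z = 642, Σz = 74.)
Eliminating b: 5·(row 1) − 32·(row 2) gives 426·a = 5·642 − 32·74 = 842, so a = 421/213.
Then b = (74 − 32·(421/213))/5 = 458/213.

a = 1.977, b = 2.150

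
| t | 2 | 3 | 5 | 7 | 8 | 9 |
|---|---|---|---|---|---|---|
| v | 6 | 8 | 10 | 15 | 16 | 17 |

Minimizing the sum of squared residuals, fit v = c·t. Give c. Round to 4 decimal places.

The normal system MᵀM·[c]ᵀ = Mᵀv is [[232]]·[c]ᵀ = [472]ᵀ.
Hence c = 472 / 232 ≈ 2.03448.

c = 2.0345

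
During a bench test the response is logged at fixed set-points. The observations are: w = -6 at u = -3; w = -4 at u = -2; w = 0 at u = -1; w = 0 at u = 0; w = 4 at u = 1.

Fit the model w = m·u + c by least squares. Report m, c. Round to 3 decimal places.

Sums needed: Σu·u = 15, Σu = -5, Σ1 = 5.
And Σu·w = 30, Σw = -6.
AᵀA·[m, c]ᵀ = Aᵀw becomes [[15, -5]; [-5, 5]]·[m, c]ᵀ = [30, -6]ᵀ.
Eliminating c: 5·(row 1) − (-5)·(row 2) gives 50·m = 5·30 − (-5)·(-6) = 120, so m = 12/5.
Then c = ((-6) − (-5)·(12/5))/5 = 6/5.

m = 2.400, c = 1.200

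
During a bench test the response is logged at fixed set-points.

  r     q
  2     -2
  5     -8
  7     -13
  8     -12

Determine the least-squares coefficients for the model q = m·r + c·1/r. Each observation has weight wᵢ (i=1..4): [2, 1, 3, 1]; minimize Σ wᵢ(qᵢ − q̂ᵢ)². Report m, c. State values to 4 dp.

m = -1.7981, c = 3.1048

MᵀWM·[m, c]ᵀ = MᵀWq reads: 244·m + 7·c = -417;  7·m + (48361/78400)·c = -747/70.
det = 244·(48361/78400) − 7² = 1989621/19600.
m = ((-417)·(48361/78400) − 7·(-747/70))/(1989621/19600) = -4770019/2652828; c = (244·(-747/70) − 7·(-417))/(1989621/19600) = 2059120/663207.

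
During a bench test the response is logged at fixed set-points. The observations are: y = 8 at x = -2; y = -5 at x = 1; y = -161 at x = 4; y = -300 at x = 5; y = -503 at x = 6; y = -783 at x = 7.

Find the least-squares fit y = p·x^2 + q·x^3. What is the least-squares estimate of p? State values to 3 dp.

Compute the Gram sums: Σx^2·x^2 = 4595, Σx^2·x^3 = 28701, Σx^3·x^3 = 184091.
For Aᵀy: Σx^2·y = -66524, Σx^3·y = -425090.
Normal equations: [[4595, 28701]; [28701, 184091]]·[p, q]ᵀ = [-66524, -425090]ᵀ.
Δ = 4595·184091 − 28701² = 22150744.
p = ((-66524)·184091 − 28701·(-425090))/22150744 = -3282971/1582196; q = (4595·(-425090) − 28701·(-66524))/22150744 = -3141659/1582196.

p = -2.075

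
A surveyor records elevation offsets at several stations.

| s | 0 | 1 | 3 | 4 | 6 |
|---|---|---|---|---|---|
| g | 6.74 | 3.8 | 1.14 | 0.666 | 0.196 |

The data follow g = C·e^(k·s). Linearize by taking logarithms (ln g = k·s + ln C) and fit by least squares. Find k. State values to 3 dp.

k = -0.589

Taking logs, ln g = k·s + ln C, so regress ln g on s.
Σs = 14.0000, Σ(s)² = 62.0000, Σln g = 1.3380, Σs·ln g = -9.6756.
Equations: 62.0000·k + 14.0000·ln C = -9.6756;  14.0000·k + 5·ln C = 1.3380.
Δ = 62.0000·5 − (14.0000)² = 114.0000; k = (-9.6756·5 − 14.0000·1.3380)/114.0000 = -0.58868, ln C = (62.0000·1.3380 − 14.0000·-9.6756)/114.0000 = 1.91591.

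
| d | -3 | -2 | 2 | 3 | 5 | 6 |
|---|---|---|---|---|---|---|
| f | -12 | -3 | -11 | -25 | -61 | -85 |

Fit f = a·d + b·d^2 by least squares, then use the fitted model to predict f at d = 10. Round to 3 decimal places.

Setting ∂/∂a … = 0 gives: 87·a + 341·b = -870;  341·a + 2115·b = -4974.
(Σd·d = 87, Σd·d^2 = 341, Σd^2·d^2 = 2115, Σd·f = -870, Σd^2·f = -4974.)
Eliminating b: 2115·(row 1) − 341·(row 2) gives 67724·a = 2115·(-870) − 341·(-4974) = -143916, so a = -35979/16931.
Then b = ((-4974) − 341·(-35979/16931))/2115 = -34017/16931.
At d = 10: f̂ = (-35979/16931)·(10) + (-34017/16931)·(100) = -3761490/16931.

f̂ = -222.166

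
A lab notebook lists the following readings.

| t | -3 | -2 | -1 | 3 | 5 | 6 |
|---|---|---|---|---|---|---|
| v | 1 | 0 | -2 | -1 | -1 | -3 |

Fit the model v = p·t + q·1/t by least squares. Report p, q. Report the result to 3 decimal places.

Forming XᵀX = [[84, 6]; [6, 77/50]] and Xᵀv = [-27, 19/30]ᵀ gives XᵀX·[p, q]ᵀ = Xᵀv.
Δ = 84·(77/50) − 6² = 2334/25.
p = ((-27)·(77/50) − 6·(19/30))/(2334/25) = -2269/4668; q = (84·(19/30) − 6·(-27))/(2334/25) = 2690/1167.

p = -0.486, q = 2.305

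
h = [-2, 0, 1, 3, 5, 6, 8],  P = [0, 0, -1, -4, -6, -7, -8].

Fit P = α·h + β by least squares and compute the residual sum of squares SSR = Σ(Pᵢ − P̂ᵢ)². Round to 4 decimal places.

From the data, Σh·h = 139, Σh = 21, Σ1 = 7.
Moment sums: Σh·P = -149, ΣP = -26.
det = 139·7 − 21² = 532.
α = ((-149)·7 − 21·(-26))/532 = -71/76; β = (139·(-26) − 21·(-149))/532 = -485/532.
Residuals: -509/532, 485/532, 225/266, -2/7, -111/266, -257/532, 205/532; SSR = 1649/532.

SSR = 3.0996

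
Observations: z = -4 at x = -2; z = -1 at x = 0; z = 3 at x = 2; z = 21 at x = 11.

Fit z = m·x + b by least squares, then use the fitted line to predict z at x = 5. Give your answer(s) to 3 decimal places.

The normal system AᵀA·[m, b]ᵀ = Aᵀz is [[129, 11]; [11, 4]]·[m, b]ᵀ = [245, 19]ᵀ.
det = 129·4 − 11² = 395.
m = (245·4 − 11·19)/395 = 771/395; b = (129·19 − 11·245)/395 = -244/395.
At x = 5: ẑ = (771/395)·(5) + (-244/395)·(1) = 3611/395.

ẑ = 9.142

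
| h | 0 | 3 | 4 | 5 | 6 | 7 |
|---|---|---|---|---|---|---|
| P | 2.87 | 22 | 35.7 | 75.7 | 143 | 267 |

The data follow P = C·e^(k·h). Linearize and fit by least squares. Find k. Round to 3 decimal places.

Let Y = ln P. Fitting Y = k·h + ln C by least squares:
AᵀA = [[135.0000, 25.0000]; [25.0000, 6]], rhs = [114.0954, 22.5974]ᵀ  (here Σh = 25.0000, Σ(h)² = 135.0000, Σln P = 22.5974, Σh·ln P = 114.0954).
Solving (det = 185.0000): k = 0.64669, ln C = 1.07168.

k = 0.647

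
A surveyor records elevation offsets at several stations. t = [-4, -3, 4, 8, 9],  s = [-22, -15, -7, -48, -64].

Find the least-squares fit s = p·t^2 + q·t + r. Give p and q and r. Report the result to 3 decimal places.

p = -1.019, q = 1.961, r = 1.199

Sums needed: Σt^2·t^2 = 11250, Σt^2·t = 1214, Σt^2 = 186, Σt·t = 186, Σt = 14, Σ1 = 5.
Moment sums: Σt^2·s = -8855, Σt·s = -855, Σs = -156.
Inverting the 3×3 Gram matrix, [p, q, r]ᵀ = [-197635/194044, 380459/194044, 58141/48511]ᵀ.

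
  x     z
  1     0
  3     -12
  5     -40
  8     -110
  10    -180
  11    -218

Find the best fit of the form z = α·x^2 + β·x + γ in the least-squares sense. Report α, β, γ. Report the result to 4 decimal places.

From the data, Σx^2·x^2 = 29444, Σx^2·x = 2996, Σx^2 = 320, Σx·x = 320, Σx = 38, Σ1 = 6.
For Mᵀz: Σx^2·z = -52526, Σx·z = -5314, Σz = -560.
Row-reducing yields α = -63379/31746, β = 33590/15873, γ = -1370/5291.

α = -1.9964, β = 2.1162, γ = -0.2589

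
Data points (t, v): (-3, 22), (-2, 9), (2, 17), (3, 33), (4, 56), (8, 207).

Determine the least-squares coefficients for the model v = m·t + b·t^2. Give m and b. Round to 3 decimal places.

m = 1.847, b = 3.009

Entries of AᵀA: Σt·t = 106, Σt·t^2 = 576, Σt^2·t^2 = 4546.
And Σt·v = 1929, Σt^2·v = 14743.
AᵀA·[m, b]ᵀ = Aᵀv becomes [[106, 576]; [576, 4546]]·[m, b]ᵀ = [1929, 14743]ᵀ.
Eliminating b: 4546·(row 1) − 576·(row 2) gives 150100·m = 4546·1929 − 576·14743 = 277266, so m = 138633/75050.
Then b = (14743 − 576·(138633/75050))/4546 = 225827/75050.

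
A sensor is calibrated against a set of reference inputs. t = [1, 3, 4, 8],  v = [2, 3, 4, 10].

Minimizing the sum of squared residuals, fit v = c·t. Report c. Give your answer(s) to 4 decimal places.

c = 1.1889

Compute the Gram sums: Σt·t = 90.
For Aᵀv: Σt·v = 107.
Normal equations: [[90]]·[c]ᵀ = [107]ᵀ.
Hence c = 107 / 90 ≈ 1.18889.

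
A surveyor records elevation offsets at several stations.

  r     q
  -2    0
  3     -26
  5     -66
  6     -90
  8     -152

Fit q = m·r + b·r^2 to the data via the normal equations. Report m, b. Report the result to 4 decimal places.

m = -3.3564, b = -1.9505

Setting ∂/∂m … = 0 gives: 138·m + 872·b = -2164;  872·m + 6114·b = -14852.
Determinant 138·6114 − 872² = 83348.
m = ((-2164)·6114 − 872·(-14852))/83348 = -69938/20837; b = (138·(-14852) − 872·(-2164))/83348 = -40642/20837.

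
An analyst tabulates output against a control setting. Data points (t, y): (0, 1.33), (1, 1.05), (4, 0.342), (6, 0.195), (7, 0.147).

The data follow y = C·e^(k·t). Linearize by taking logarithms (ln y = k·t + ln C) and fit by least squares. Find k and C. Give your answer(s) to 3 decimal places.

k = -0.323, C = 1.357

Taking logs, ln y = k·t + ln C, so regress ln y on t.
Sums: Σt = 18.0000, Σ(t)² = 102.0000, Σln y = -4.2911, Σt·ln y = -27.4728.
Normal system: [[102.0000, 18.0000]; [18.0000, 5]]·[k, ln C]ᵀ = [-27.4728, -4.2911]ᵀ.
Solving (det = 186.0000): k = -0.32325, ln C = 0.30550, so C = exp(0.30550) = 1.35730.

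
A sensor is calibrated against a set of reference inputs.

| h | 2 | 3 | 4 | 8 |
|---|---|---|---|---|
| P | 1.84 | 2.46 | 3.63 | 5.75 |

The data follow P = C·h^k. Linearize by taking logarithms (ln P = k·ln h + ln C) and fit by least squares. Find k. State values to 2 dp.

k = 0.84

Let Y = ln P. Fitting Y = k·ln h + ln C by least squares:
Σln h = 5.2575, Σ(ln h)² = 7.9333, Σln P = 4.5484, Σln h·ln P = 6.8362.
Equations: 7.9333·k + 5.2575·ln C = 6.8362;  5.2575·k + 4·ln C = 4.5484.
Slope k = (n·Σln h·ln P − Σln h·Σln P)/(n·Σ(ln h)² − (Σln h)²) = (4·6.8362 − 5.2575·4.5484)/4.0919 = 0.83869; ln C = (Σln P − k·Σln h)/n = 0.03474.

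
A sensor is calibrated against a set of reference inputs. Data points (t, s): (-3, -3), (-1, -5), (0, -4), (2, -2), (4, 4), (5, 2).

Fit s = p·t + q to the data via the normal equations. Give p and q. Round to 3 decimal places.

Sums needed: Σt·t = 55, Σt = 7, Σ1 = 6.
Moment sums: Σt·s = 36, Σs = -8.
Normal equations: [[55, 7]; [7, 6]]·[p, q]ᵀ = [36, -8]ᵀ.
Determinant 55·6 − 7² = 281.
p = (36·6 − 7·(-8))/281 = 272/281; q = (55·(-8) − 7·36)/281 = -692/281.

p = 0.968, q = -2.463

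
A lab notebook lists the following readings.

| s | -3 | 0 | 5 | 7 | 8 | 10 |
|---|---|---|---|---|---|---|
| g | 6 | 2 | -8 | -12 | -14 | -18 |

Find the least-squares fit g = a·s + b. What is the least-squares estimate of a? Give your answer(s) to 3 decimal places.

Compute the Gram sums: Σs·s = 247, Σs = 27, Σ1 = 6.
And Σs·g = -434, Σg = -44.
Normal equations: [[247, 27]; [27, 6]]·[a, b]ᵀ = [-434, -44]ᵀ.
Δ = 247·6 − 27² = 753.
a = ((-434)·6 − 27·(-44))/753 = -472/251; b = (247·(-44) − 27·(-434))/753 = 850/753.

a = -1.880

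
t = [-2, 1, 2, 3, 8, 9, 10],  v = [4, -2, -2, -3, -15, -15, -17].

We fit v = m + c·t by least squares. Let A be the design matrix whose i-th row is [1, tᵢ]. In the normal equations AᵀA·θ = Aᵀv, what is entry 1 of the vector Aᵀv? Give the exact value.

Entry 1 ↔ basis 1, so (Aᵀv)_{1} = Σᵢ vᵢ = (1)·(4) + (1)·(-2) + (1)·(-2) + (1)·(-3) + (1)·(-15) + (1)·(-15) + (1)·(-17) = -50.

-50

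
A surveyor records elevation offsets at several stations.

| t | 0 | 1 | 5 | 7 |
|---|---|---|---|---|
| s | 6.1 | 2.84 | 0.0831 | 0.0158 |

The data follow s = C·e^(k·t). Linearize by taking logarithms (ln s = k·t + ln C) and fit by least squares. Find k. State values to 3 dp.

With ln sᵢ as the transformed response and tᵢ as the regressor:
Sums: Σt = 13.0000, Σ(t)² = 75.0000, Σln s = -3.7834, Σt·ln s = -40.4290.
Normal system: [[75.0000, 13.0000]; [13.0000, 4]]·[k, ln C]ᵀ = [-40.4290, -3.7834]ᵀ.
Solving (det = 131.0000): k = -0.85902, ln C = 1.84599.

k = -0.859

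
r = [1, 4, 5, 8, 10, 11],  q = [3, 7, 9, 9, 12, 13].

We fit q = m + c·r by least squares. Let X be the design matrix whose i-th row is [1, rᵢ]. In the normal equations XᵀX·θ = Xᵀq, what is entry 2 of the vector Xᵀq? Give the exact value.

Entry 2 ↔ basis r, so (Xᵀq)_{2} = Σᵢ (r)·qᵢ = (1)·(3) + (4)·(7) + (5)·(9) + (8)·(9) + (10)·(12) + (11)·(13) = 411.

411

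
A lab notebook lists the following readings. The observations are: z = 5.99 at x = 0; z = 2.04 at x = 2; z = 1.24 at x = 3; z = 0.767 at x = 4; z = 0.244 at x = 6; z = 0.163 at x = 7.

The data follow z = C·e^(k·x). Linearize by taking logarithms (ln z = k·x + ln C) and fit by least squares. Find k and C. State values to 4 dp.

k = -0.5197, C = 5.9108

With ln zᵢ as the transformed response and xᵢ as the regressor:
Σx = 22.0000, Σ(x)² = 114.0000, Σln z = -0.7717, Σx·ln z = -20.1514.
Equations: 114.0000·k + 22.0000·ln C = -20.1514;  22.0000·k + 6·ln C = -0.7717.
Solving (det = 200.0000): k = -0.51965, ln C = 1.77678, so C = exp(1.77678) = 5.91079.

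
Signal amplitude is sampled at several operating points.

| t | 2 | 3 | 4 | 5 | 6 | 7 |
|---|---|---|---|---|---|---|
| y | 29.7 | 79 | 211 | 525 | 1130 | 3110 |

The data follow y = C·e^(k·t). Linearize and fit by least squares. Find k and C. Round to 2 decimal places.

k = 0.92, C = 4.99

Let Y = ln y. Fitting Y = k·t + ln C by least squares:
AᵀA = [[139.0000, 27.0000]; [27.0000, 6]], rhs = [171.0915, 34.4482]ᵀ  (here Σt = 27.0000, Σ(t)² = 139.0000, Σln y = 34.4482, Σt·ln y = 171.0915).
Slope k = (n·Σt·ln y − Σt·Σln y)/(n·Σ(t)² − (Σt)²) = (6·171.0915 − 27.0000·34.4482)/105.0000 = 0.91855; ln C = (Σln y − k·Σt)/n = 1.60789, so C = exp(1.60789) = 4.99226.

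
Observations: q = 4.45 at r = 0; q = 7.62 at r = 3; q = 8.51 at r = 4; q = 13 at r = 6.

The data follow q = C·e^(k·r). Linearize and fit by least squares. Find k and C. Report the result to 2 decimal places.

k = 0.18, C = 4.42

Let Y = ln q. Fitting Y = k·r + ln C by least squares:
AᵀA = [[61.0000, 13.0000]; [13.0000, 4]], rhs = [30.0470, 8.2299]ᵀ  (here Σr = 13.0000, Σ(r)² = 61.0000, Σln q = 8.2299, Σr·ln q = 30.0470).
Δ = 61.0000·4 − (13.0000)² = 75.0000; k = (30.0470·4 − 13.0000·8.2299)/75.0000 = 0.17600, ln C = (61.0000·8.2299 − 13.0000·30.0470)/75.0000 = 1.48548, so C = exp(1.48548) = 4.41710.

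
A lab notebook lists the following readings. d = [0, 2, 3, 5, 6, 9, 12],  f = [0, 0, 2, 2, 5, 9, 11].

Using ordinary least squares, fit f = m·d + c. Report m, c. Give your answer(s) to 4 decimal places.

m = 1.0221, c = -1.2597

Entries of AᵀA: Σd·d = 299, Σd = 37, Σ1 = 7.
For Aᵀf: Σd·f = 259, Σf = 29.
Eliminating c: 7·(row 1) − 37·(row 2) gives 724·m = 7·259 − 37·29 = 740, so m = 185/181.
Then c = (29 − 37·(185/181))/7 = -228/181.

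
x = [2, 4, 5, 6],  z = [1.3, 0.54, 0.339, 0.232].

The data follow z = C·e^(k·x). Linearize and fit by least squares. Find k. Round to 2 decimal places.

Let Y = ln z. Fitting Y = k·x + ln C by least squares:
AᵀA = [[81.0000, 17.0000]; [17.0000, 4]], rhs = [-16.1149, -2.8966]ᵀ  (here Σx = 17.0000, Σ(x)² = 81.0000, Σln z = -2.8966, Σx·ln z = -16.1149).
Slope k = (n·Σx·ln z − Σx·Σln z)/(n·Σ(x)² − (Σx)²) = (4·-16.1149 − 17.0000·-2.8966)/35.0000 = -0.43479; ln C = (Σln z − k·Σx)/n = 1.12369.

k = -0.43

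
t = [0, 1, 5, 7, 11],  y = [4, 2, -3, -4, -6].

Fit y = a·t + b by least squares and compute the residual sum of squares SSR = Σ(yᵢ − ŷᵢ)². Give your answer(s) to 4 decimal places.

SSR = 4.5223

With design matrix M, MᵀM = [[196, 24]; [24, 5]] and Mᵀy = [-107, -7]ᵀ.
det = 196·5 − 24² = 404.
a = ((-107)·5 − 24·(-7))/404 = -367/404; b = (196·(-7) − 24·(-107))/404 = 299/101.
Residuals: 105/101, -21/404, -573/404, -243/404, 417/404; SSR = 1827/404.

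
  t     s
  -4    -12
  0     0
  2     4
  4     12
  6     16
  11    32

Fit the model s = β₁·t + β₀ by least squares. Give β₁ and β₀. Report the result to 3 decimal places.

β₁ = 2.916, β₀ = -0.567

Compute the Gram sums: Σt·t = 193, Σt = 19, Σ1 = 6.
Right-hand side: Σt·s = 552, Σs = 52.
So XᵀX·[β₁, β₀]ᵀ = Xᵀs: [[193, 19]; [19, 6]]·[β₁, β₀]ᵀ = [552, 52]ᵀ.
det = 193·6 − 19² = 797.
β₁ = (552·6 − 19·52)/797 = 2324/797; β₀ = (193·52 − 19·552)/797 = -452/797.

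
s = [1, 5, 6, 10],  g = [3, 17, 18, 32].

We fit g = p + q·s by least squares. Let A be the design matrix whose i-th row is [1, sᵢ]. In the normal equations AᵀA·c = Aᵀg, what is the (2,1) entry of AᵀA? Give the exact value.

Row 2 ↔ basis s, column 1 ↔ basis 1, so (AᵀA)_{2,1} = Σᵢ s = (1)·(1) + (5)·(1) + (6)·(1) + (10)·(1) = 22.

22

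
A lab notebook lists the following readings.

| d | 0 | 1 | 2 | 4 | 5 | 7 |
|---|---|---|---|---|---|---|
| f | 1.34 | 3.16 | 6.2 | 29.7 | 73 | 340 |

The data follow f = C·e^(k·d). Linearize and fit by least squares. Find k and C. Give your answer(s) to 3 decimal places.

k = 0.789, C = 1.346

Let Y = ln f. Fitting Y = k·d + ln C by least squares:
XᵀX = [[95.0000, 19.0000]; [19.0000, 6]], rhs = [80.6192, 16.7783]ᵀ  (here Σd = 19.0000, Σ(d)² = 95.0000, Σln f = 16.7783, Σd·ln f = 80.6192).
Solving (det = 209.0000): k = 0.78912, ln C = 0.29750, so C = exp(0.29750) = 1.34649.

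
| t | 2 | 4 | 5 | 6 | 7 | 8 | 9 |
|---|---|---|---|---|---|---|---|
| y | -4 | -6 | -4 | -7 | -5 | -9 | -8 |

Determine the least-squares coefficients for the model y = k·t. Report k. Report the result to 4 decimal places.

Forming MᵀM = [[275]] and Mᵀy = [-273]ᵀ gives MᵀM·[k]ᵀ = Mᵀy.
Hence k = -273 / 275 ≈ -0.992727.

k = -0.9927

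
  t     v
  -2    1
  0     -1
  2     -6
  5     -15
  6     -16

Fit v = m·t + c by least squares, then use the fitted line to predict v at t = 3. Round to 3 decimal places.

v̂ = -9.250

With design matrix A, AᵀA = [[69, 11]; [11, 5]] and Aᵀv = [-185, -37]ᵀ.
Δ = 69·5 − 11² = 224.
m = ((-185)·5 − 11·(-37))/224 = -37/16; c = (69·(-37) − 11·(-185))/224 = -37/16.
At t = 3: v̂ = (-37/16)·(3) + (-37/16)·(1) = -37/4.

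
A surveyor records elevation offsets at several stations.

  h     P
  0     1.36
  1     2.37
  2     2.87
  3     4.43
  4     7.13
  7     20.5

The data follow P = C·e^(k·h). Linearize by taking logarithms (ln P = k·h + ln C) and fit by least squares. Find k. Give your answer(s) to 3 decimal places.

Let Y = ln P. Fitting Y = k·h + ln C by least squares:
XᵀX = [[79.0000, 17.0000]; [17.0000, 6]], rhs = [36.4369, 8.6978]ᵀ  (here Σh = 17.0000, Σ(h)² = 79.0000, Σln P = 8.6978, Σh·ln P = 36.4369).
Δ = 79.0000·6 − (17.0000)² = 185.0000; k = (36.4369·6 − 17.0000·8.6978)/185.0000 = 0.38248, ln C = (79.0000·8.6978 − 17.0000·36.4369)/185.0000 = 0.36595.

k = 0.382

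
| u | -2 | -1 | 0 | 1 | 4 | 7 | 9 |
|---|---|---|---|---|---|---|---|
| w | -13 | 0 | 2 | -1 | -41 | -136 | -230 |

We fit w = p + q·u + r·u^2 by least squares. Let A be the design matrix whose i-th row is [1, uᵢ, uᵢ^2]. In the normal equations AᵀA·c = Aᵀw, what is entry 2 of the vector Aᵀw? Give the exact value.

-3161

Entry 2 ↔ basis u, so (Aᵀw)_{2} = Σᵢ (u)·wᵢ = (-2)·(-13) + (-1)·(0) + (0)·(2) + (1)·(-1) + (4)·(-41) + (7)·(-136) + (9)·(-230) = -3161.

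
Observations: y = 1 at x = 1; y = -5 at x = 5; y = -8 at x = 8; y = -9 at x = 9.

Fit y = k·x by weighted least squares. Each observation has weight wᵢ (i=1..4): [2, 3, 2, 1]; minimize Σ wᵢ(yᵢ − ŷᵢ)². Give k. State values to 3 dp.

Normal-equation sums: Σwᵢ·x·x = 286.
And Σwᵢ·x·y = -282.
Normal equations: [[286]]·[k]ᵀ = [-282]ᵀ.
Hence k = -282 / 286 ≈ -0.986014.

k = -0.986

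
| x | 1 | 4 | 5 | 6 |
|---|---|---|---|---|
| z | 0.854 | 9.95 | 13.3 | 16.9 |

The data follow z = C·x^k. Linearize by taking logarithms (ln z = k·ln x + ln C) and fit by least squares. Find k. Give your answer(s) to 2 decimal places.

Taking logs, ln z = k·ln x + ln C, so regress ln z on ln x.
XᵀX = [[7.7225, 4.7875]; [4.7875, 4]], rhs = [12.4158, 7.5548]ᵀ  (here Σln x = 4.7875, Σ(ln x)² = 7.7225, Σln z = 7.5548, Σln x·ln z = 12.4158).
Solving (det = 7.9699): k = 1.69319, ln C = -0.13783.

k = 1.69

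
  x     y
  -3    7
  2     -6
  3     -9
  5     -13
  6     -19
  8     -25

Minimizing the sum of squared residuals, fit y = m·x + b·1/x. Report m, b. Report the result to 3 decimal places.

Entries of MᵀM: Σx·x = 147, Σx·1/x = 6, Σ1/x·1/x = 889/1600.
Moment sums: Σx·y = -439, Σ1/x·y = -689/40.
Normal equations: [[147, 6]; [6, 889/1600]]·[m, b]ᵀ = [-439, -689/40]ᵀ.
Eliminating b: (889/1600)·(row 1) − 6·(row 2) gives (73083/1600)·m = (889/1600)·(-439) − 6·(-689/40) = -224911/1600, so m = -224911/73083.
Then b = ((-689/40) − 6·(-224911/73083))/(889/1600) = 54360/24361.

m = -3.077, b = 2.231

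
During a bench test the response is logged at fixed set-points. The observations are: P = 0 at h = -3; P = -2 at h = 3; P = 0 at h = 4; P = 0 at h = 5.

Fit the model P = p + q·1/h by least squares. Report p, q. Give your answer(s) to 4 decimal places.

p = -0.3187, q = -1.6114

Setting ∂/∂p … = 0 gives: 4·p + (9/20)·q = -2;  (9/20)·p + (1169/3600)·q = -2/3.
(Σ1 = 4, Σ1/h = 9/20, Σ1/h·1/h = 1169/3600, ΣP = -2, Σ1/h·P = -2/3.)
Eliminating q: (1169/3600)·(row 1) − (9/20)·(row 2) gives (3947/3600)·p = (1169/3600)·(-2) − (9/20)·(-2/3) = -629/1800, so p = -1258/3947.
Then q = ((-2/3) − (9/20)·(-1258/3947))/(1169/3600) = -6360/3947.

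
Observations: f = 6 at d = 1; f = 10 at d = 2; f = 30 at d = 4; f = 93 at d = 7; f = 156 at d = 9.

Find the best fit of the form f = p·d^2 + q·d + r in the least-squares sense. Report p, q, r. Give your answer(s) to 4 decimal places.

MᵀM·[p, q, r]ᵀ = Mᵀf reads: 9235·p + 1145·q + 151·r = 17719;  1145·p + 151·q + 23·r = 2201;  151·p + 23·q + 5·r = 295.
Solving the 3×3 system (Gaussian elimination) gives p = 7531/3517, q = -9372/3517, r = 23178/3517.

p = 2.1413, q = -2.6648, r = 6.5903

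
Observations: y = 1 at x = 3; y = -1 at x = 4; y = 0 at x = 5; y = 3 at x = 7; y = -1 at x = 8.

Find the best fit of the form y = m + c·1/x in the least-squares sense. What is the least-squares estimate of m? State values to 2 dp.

Sums needed: Σ1 = 5, Σ1/x = 883/840, Σ1/x·1/x = 176149/705600.
And Σy = 2, Σ1/x·y = 65/168.
So AᵀA·[m, c]ᵀ = Aᵀy: [[5, 883/840]; [883/840, 176149/705600]]·[m, c]ᵀ = [2, 65/168]ᵀ.
Δ = 5·(176149/705600) − (883/840)² = 1579/11025.
m = (2·(176149/705600) − (883/840)·(65/168))/(1579/11025) = 65323/101056; c = (5·(65/168) − (883/840)·2)/(1579/11025) = -14805/12632.

m = 0.65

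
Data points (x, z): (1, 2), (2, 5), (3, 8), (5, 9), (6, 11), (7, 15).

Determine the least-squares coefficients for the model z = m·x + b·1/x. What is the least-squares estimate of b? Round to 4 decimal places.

b = 0.6465

Forming AᵀA = [[124, 6]; [6, 31957/22050]] and Aᵀz = [252, 453/35]ᵀ gives AᵀA·[m, b]ᵀ = Aᵀz.
Determinant 124·(31957/22050) − 6² = 1584434/11025.
m = (252·(31957/22050) − 6·(453/35))/(1584434/11025) = 1585206/792217; b = (124·(453/35) − 6·252)/(1584434/11025) = 512190/792217.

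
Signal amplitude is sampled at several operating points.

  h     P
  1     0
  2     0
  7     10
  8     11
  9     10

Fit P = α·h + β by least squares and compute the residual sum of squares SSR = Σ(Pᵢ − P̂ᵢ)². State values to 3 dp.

Compute the Gram sums: Σh·h = 199, Σh = 27, Σ1 = 5.
And Σh·P = 248, ΣP = 31.
So MᵀM·[α, β]ᵀ = MᵀP: [[199, 27]; [27, 5]]·[α, β]ᵀ = [248, 31]ᵀ.
Δ = 199·5 − 27² = 266.
α = (248·5 − 27·31)/266 = 403/266; β = (199·31 − 27·248)/266 = -527/266.
Residuals: 62/133, -279/266, 183/133, 229/266, -220/133; SSR = 1779/266.

SSR = 6.688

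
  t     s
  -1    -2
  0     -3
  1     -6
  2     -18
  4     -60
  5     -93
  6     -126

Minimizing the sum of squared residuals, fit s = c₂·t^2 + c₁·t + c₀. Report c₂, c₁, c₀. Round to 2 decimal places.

c₂ = -3.11, c₁ = -2.31, c₀ = -1.56

The normal system XᵀX·[c₂, c₁, c₀]ᵀ = Xᵀs is [[2195, 413, 83]; [413, 83, 17]; [83, 17, 7]]·[c₂, c₁, c₀]ᵀ = [-7901, -1501, -308]ᵀ.
Inverting the 3×3 Gram matrix, [c₂, c₁, c₀]ᵀ = [-31567/10164, -23477/10164, -241/154]ᵀ.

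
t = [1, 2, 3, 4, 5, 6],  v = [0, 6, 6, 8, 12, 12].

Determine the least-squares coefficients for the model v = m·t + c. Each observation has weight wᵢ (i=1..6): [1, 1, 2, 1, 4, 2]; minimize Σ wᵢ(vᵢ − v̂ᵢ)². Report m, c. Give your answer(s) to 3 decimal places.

m = 2.345, c = -0.682

With design matrix M, MᵀWM = [[211, 45]; [45, 11]] and MᵀWv = [464, 98]ᵀ.
det = 211·11 − 45² = 296.
m = (464·11 − 45·98)/296 = 347/148; c = (211·98 − 45·464)/296 = -101/148.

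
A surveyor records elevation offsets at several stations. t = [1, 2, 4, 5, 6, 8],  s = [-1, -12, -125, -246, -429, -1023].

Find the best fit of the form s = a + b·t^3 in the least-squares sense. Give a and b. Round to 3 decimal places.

With design matrix X, XᵀX = [[6, 926]; [926, 328586]] and Xᵀs = [-1836, -655287]ᵀ.
Δ = 6·328586 − 926² = 1114040.
a = ((-1836)·328586 − 926·(-655287))/1114040 = 1755933/557020; b = (6·(-655287) − 926·(-1836))/1114040 = -1115793/557020.

a = 3.152, b = -2.003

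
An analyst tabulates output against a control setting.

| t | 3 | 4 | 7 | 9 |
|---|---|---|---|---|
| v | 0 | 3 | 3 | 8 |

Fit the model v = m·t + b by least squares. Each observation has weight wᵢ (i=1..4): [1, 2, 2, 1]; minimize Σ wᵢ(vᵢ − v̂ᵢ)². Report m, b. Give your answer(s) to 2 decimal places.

Sums needed: Σwᵢ·t·t = 220, Σwᵢ·t = 34, Σwᵢ·1 = 6.
For AᵀWv: Σwᵢ·t·v = 138, Σwᵢ·v = 20.
So AᵀWA·[m, b]ᵀ = AᵀWv: [[220, 34]; [34, 6]]·[m, b]ᵀ = [138, 20]ᵀ.
det = 220·6 − 34² = 164.
m = (138·6 − 34·20)/164 = 37/41; b = (220·20 − 34·138)/164 = -73/41.

m = 0.90, b = -1.78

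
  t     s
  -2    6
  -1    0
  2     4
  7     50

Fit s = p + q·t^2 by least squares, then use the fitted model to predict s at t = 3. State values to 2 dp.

ŝ = 9.41

XᵀX·[p, q]ᵀ = Xᵀs reads: 4·p + 58·q = 60;  58·p + 2434·q = 2490.
Determinant 4·2434 − 58² = 6372.
p = (60·2434 − 58·2490)/6372 = 15/59; q = (4·2490 − 58·60)/6372 = 60/59.
At t = 3: ŝ = (15/59)·(1) + (60/59)·(9) = 555/59.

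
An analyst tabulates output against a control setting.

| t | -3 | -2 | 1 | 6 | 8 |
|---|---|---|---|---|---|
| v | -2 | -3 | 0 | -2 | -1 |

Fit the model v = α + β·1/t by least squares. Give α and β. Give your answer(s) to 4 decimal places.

From the data, Σ1 = 5, Σ1/t = 11/24, Σ1/t·1/t = 809/576.
Moment sums: Σv = -8, Σ1/t·v = 41/24.
AᵀA·[α, β]ᵀ = Aᵀv becomes [[5, 11/24]; [11/24, 809/576]]·[α, β]ᵀ = [-8, 41/24]ᵀ.
Δ = 5·(809/576) − (11/24)² = 109/16.
α = ((-8)·(809/576) − (11/24)·(41/24))/(109/16) = -6923/3924; β = (5·(41/24) − (11/24)·(-8))/(109/16) = 586/327.

α = -1.7643, β = 1.7920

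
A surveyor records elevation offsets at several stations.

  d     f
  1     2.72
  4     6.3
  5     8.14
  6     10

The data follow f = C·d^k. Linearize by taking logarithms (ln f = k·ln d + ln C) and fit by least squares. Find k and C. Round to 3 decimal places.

Let Y = ln f. Fitting Y = k·ln d + ln C by least squares:
XᵀX = [[7.7225, 4.7875]; [4.7875, 4]], rhs = [10.0519, 7.2406]ᵀ  (here Σln d = 4.7875, Σ(ln d)² = 7.7225, Σln f = 7.2406, Σln d·ln f = 10.0519).
Solving (det = 7.9699): k = 0.69554, ln C = 0.97767, so C = exp(0.97767) = 2.65825.

k = 0.696, C = 2.658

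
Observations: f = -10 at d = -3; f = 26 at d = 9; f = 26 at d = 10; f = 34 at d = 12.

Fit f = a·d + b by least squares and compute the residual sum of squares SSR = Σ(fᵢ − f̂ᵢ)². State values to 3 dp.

SSR = 4.580

The normal equations are: 334·a + 28·b = 932;  28·a + 4·b = 76.
det = 334·4 − 28² = 552.
a = (932·4 − 28·76)/552 = 200/69; b = (334·76 − 28·932)/552 = -89/69.
Residuals: -1/69, 83/69, -39/23, 35/69; SSR = 316/69.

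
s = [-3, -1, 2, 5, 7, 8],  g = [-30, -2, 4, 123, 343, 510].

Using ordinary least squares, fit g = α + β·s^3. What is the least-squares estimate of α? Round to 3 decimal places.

From the data, Σ1 = 6, Σs^3 = 960, Σs^3·s^3 = 396212.
And Σg = 948, Σs^3·g = 394988.
So AᵀA·[α, β]ᵀ = Aᵀg: [[6, 960]; [960, 396212]]·[α, β]ᵀ = [948, 394988]ᵀ.
Determinant 6·396212 − 960² = 1455672.
α = (948·396212 − 960·394988)/1455672 = -149146/60653; β = (6·394988 − 960·948)/1455672 = 60827/60653.

α = -2.459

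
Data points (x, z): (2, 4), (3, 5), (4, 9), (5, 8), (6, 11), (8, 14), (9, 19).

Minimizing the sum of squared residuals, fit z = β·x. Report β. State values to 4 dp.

Setting ∂/∂β … = 0 gives: 235·β = 448.
β = 448/235 = 1.90638.

β = 1.9064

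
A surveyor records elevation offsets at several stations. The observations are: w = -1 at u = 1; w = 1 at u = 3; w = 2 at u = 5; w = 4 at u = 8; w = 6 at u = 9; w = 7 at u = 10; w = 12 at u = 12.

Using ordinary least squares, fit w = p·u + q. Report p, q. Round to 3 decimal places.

Entries of XᵀX: Σu·u = 424, Σu = 48, Σ1 = 7.
For Xᵀw: Σu·w = 312, Σw = 31.
Determinant 424·7 − 48² = 664.
p = (312·7 − 48·31)/664 = 87/83; q = (424·31 − 48·312)/664 = -229/83.

p = 1.048, q = -2.759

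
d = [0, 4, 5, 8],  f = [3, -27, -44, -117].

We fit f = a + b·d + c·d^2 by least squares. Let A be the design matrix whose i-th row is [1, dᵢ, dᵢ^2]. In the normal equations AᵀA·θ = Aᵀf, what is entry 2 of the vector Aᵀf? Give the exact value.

-1264

Entry 2 ↔ basis d, so (Aᵀf)_{2} = Σᵢ (d)·fᵢ = (0)·(3) + (4)·(-27) + (5)·(-44) + (8)·(-117) = -1264.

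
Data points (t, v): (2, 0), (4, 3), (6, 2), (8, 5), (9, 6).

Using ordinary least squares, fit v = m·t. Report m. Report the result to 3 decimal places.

Normal-equation sums: Σt·t = 201.
Right-hand side: Σt·v = 118.
XᵀX·[m]ᵀ = Xᵀv becomes [[201]]·[m]ᵀ = [118]ᵀ.
Hence m = 118 / 201 ≈ 0.587065.

m = 0.587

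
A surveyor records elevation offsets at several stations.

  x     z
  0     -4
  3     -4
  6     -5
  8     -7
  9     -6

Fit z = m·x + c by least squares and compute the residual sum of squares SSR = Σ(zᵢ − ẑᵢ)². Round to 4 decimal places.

SSR = 1.6496

The normal equations are: 190·m + 26·c = -152;  26·m + 5·c = -26.
det = 190·5 − 26² = 274.
m = ((-152)·5 − 26·(-26))/274 = -42/137; c = (190·(-26) − 26·(-152))/274 = -494/137.
Residuals: -54/137, 72/137, 61/137, -129/137, 50/137; SSR = 226/137.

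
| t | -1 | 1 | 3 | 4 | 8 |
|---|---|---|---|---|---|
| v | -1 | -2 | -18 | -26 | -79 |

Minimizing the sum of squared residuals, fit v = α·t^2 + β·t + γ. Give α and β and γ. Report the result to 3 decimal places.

From the data, Σt^2·t^2 = 4435, Σt^2·t = 603, Σt^2 = 91, Σt·t = 91, Σt = 15, Σ1 = 5.
For Xᵀv: Σt^2·v = -5637, Σt·v = -791, Σv = -126.
So XᵀX·[α, β, γ]ᵀ = Xᵀv: [[4435, 603, 91]; [603, 91, 15]; [91, 15, 5]]·[α, β, γ]ᵀ = [-5637, -791, -126]ᵀ.
Row-reducing yields α = -10953/11828, β = -27619/11828, γ = -3966/2957.

α = -0.926, β = -2.335, γ = -1.341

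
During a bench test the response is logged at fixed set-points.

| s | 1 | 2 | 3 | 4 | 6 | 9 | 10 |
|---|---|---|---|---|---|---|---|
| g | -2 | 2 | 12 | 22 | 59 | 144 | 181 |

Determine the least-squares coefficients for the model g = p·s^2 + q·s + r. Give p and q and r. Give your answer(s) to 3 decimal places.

With design matrix X, XᵀX = [[18211, 2045, 247]; [2045, 247, 35]; [247, 35, 7]] and Xᵀg = [32354, 3586, 418]ᵀ.
Inverting the 3×3 Gram matrix, [p, q, r]ᵀ = [10844/5361, -31816/16083, -28450/16083]ᵀ.

p = 2.023, q = -1.978, r = -1.769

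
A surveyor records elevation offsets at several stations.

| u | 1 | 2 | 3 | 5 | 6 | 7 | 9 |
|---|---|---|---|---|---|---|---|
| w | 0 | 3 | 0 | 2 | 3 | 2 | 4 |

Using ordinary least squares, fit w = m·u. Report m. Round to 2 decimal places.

Setting ∂/∂m … = 0 gives: 205·m = 84.
m = 84/205 = 0.409756.

m = 0.41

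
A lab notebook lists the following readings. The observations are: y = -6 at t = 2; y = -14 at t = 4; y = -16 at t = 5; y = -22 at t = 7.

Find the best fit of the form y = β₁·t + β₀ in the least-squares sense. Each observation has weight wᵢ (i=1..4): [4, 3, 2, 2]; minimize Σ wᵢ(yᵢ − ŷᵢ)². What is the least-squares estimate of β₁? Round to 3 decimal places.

Forming MᵀWM = [[212, 44]; [44, 11]] and MᵀWy = [-684, -142]ᵀ gives MᵀWM·[β₁, β₀]ᵀ = MᵀWy.
Eliminating β₀: 11·(row 1) − 44·(row 2) gives 396·β₁ = 11·(-684) − 44·(-142) = -1276, so β₁ = -29/9.
Then β₀ = ((-142) − 44·(-29/9))/11 = -2/99.

β₁ = -3.222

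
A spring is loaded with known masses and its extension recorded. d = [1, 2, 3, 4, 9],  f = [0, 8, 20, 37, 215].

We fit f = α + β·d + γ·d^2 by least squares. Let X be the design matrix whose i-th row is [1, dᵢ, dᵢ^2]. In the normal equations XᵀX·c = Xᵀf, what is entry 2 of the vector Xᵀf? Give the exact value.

Entry 2 ↔ basis d, so (Xᵀf)_{2} = Σᵢ (d)·fᵢ = (1)·(0) + (2)·(8) + (3)·(20) + (4)·(37) + (9)·(215) = 2159.

2159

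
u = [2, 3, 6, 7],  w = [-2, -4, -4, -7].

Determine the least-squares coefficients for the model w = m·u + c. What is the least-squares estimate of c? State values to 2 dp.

c = -0.94

Sums needed: Σu·u = 98, Σu = 18, Σ1 = 4.
Right-hand side: Σu·w = -89, Σw = -17.
MᵀM·[m, c]ᵀ = Mᵀw becomes [[98, 18]; [18, 4]]·[m, c]ᵀ = [-89, -17]ᵀ.
det = 98·4 − 18² = 68.
m = ((-89)·4 − 18·(-17))/68 = -25/34; c = (98·(-17) − 18·(-89))/68 = -16/17.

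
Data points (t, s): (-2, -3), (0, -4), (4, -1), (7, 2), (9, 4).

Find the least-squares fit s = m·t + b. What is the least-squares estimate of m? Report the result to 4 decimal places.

Normal-equation sums: Σt·t = 150, Σt = 18, Σ1 = 5.
And Σt·s = 52, Σs = -2.
So XᵀX·[m, b]ᵀ = Xᵀs: [[150, 18]; [18, 5]]·[m, b]ᵀ = [52, -2]ᵀ.
Determinant 150·5 − 18² = 426.
m = (52·5 − 18·(-2))/426 = 148/213; b = (150·(-2) − 18·52)/426 = -206/71.

m = 0.6948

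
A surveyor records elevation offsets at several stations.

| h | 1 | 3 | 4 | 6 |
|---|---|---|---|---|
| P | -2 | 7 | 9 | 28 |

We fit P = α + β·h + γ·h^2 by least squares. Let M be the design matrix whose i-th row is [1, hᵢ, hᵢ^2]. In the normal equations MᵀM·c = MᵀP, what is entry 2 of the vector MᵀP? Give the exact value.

Entry 2 ↔ basis h, so (MᵀP)_{2} = Σᵢ (h)·Pᵢ = (1)·(-2) + (3)·(7) + (4)·(9) + (6)·(28) = 223.

223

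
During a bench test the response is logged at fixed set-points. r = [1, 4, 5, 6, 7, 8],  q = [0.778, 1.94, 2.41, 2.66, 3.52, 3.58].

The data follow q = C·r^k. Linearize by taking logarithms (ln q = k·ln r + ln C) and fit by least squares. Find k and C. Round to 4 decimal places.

Let Y = ln q. Fitting Y = k·ln r + ln C by least squares:
Over the data: Σln r = 8.8128, Σ(ln r)² = 15.8331, Σln q = 4.8034, Σln r·ln q = 9.1882.
Normal system: [[15.8331, 8.8128]; [8.8128, 6]]·[k, ln C]ᵀ = [9.1882, 4.8034]ᵀ.
Slope k = (n·Σln r·ln q − Σln r·Σln q)/(n·Σ(ln r)² − (Σln r)²) = (6·9.1882 − 8.8128·4.8034)/17.3327 = 0.73833; ln C = (Σln q − k·Σln r)/n = -0.28390, so C = exp(-0.28390) = 0.75284.

k = 0.7383, C = 0.7528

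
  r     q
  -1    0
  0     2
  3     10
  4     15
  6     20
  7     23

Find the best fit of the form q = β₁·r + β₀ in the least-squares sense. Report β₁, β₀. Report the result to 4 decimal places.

β₁ = 2.9377, β₀ = 2.3639

The normal equations are: 111·β₁ + 19·β₀ = 371;  19·β₁ + 6·β₀ = 70.
(Σr·r = 111, Σr = 19, Σ1 = 6, Σr·q = 371, Σq = 70.)
det = 111·6 − 19² = 305.
β₁ = (371·6 − 19·70)/305 = 896/305; β₀ = (111·70 − 19·371)/305 = 721/305.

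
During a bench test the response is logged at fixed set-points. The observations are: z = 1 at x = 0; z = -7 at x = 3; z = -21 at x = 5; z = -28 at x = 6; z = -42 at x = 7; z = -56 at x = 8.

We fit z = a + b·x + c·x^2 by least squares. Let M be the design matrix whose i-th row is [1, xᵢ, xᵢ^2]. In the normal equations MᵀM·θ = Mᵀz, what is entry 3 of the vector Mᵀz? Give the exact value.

-7238

Entry 3 ↔ basis x^2, so (Mᵀz)_{3} = Σᵢ (x^2)·zᵢ = (0)·(1) + (9)·(-7) + (25)·(-21) + (36)·(-28) + (49)·(-42) + (64)·(-56) = -7238.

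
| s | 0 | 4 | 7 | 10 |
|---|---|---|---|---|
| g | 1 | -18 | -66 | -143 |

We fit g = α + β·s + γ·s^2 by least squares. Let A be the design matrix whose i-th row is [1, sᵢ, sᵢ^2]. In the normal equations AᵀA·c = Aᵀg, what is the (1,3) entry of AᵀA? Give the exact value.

Row 1 ↔ basis 1, column 3 ↔ basis s^2, so (AᵀA)_{1,3} = Σᵢ s^2 = (1)·(0) + (1)·(16) + (1)·(49) + (1)·(100) = 165.

165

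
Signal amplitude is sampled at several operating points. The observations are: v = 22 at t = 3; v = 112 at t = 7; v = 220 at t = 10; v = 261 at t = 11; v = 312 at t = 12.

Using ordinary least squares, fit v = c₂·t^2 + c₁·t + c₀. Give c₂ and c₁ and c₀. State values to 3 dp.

c₂ = 1.943, c₁ = 2.924, c₀ = -4.119

Setting ∂/∂c₂ … = 0 gives: 47859·c₂ + 4429·c₁ + 423·c₀ = 104195;  4429·c₂ + 423·c₁ + 43·c₀ = 9665;  423·c₂ + 43·c₁ + 5·c₀ = 927.
(Σt^2·t^2 = 47859, Σt^2·t = 4429, Σt^2 = 423, Σt·t = 423, Σt = 43, Σ1 = 5, Σt^2·v = 104195, Σt·v = 9665, Σv = 927.)
Row-reducing yields c₂ = 39579/20371, c₁ = 59570/20371, c₀ = -6454/1567.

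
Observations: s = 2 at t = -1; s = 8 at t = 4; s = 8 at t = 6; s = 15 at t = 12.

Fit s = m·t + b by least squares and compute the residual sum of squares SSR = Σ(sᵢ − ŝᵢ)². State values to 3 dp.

With design matrix M, MᵀM = [[197, 21]; [21, 4]] and Mᵀs = [258, 33]ᵀ.
Eliminating b: 4·(row 1) − 21·(row 2) gives 347·m = 4·258 − 21·33 = 339, so m = 339/347.
Then b = (33 − 21·(339/347))/4 = 1083/347.
Residuals: -50/347, 337/347, -341/347, 54/347; SSR = 678/347.

SSR = 1.954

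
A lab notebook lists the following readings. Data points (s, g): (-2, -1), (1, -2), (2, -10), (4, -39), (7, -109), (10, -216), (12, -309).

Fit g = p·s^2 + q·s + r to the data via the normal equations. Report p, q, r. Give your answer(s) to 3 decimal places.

Entries of AᵀA: Σs^2·s^2 = 33426, Σs^2·s = 3136, Σs^2 = 318, Σs·s = 318, Σs = 34, Σ1 = 7.
Right-hand side: Σs^2·g = -72107, Σs·g = -6807, Σg = -686.
Normal equations: [[33426, 3136, 318]; [3136, 318, 34]; [318, 34, 7]]·[p, q, r]ᵀ = [-72107, -6807, -686]ᵀ.
Inverting the 3×3 Gram matrix, [p, q, r]ᵀ = [-509751/257978, -557653/257978, 292008/128989]ᵀ.

p = -1.976, q = -2.162, r = 2.264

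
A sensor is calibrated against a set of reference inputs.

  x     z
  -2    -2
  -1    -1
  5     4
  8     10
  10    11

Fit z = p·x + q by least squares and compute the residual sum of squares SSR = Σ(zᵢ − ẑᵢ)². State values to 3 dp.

Sums needed: Σx·x = 194, Σx = 20, Σ1 = 5.
For Aᵀz: Σx·z = 215, Σz = 22.
So AᵀA·[p, q]ᵀ = Aᵀz: [[194, 20]; [20, 5]]·[p, q]ᵀ = [215, 22]ᵀ.
Δ = 194·5 − 20² = 570.
p = (215·5 − 20·22)/570 = 127/114; q = (194·22 − 20·215)/570 = -16/285.
Residuals: 27/95, 97/570, -863/570, 326/285, -8/95; SSR = 2119/570.

SSR = 3.718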